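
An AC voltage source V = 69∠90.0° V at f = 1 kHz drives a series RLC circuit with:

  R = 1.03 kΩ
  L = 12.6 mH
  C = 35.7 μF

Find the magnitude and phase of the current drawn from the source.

Step 1 — Angular frequency: ω = 2π·f = 2π·1000 = 6283 rad/s.
Step 2 — Component impedances:
  R: Z = R = 1030 Ω
  L: Z = jωL = j·6283·0.0126 = 0 + j79.17 Ω
  C: Z = 1/(jωC) = -j/(ω·C) = 0 - j4.458 Ω
Step 3 — Series combination: Z_total = R + L + C = 1030 + j74.71 Ω = 1033∠4.1° Ω.
Step 4 — Source phasor: V = 69∠90.0° V = 0 + j69 V.
Step 5 — Ohm's law: I = V / Z_total = (0 + j69) / (1030 + j74.71) = 0.004834 + j0.06664 A.
Step 6 — Convert to polar: |I| = 0.06681 A, ∠I = 85.9°.

I = 0.06681∠85.9° A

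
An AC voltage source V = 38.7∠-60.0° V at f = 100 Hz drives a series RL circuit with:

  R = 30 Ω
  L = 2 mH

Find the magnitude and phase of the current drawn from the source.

Step 1 — Angular frequency: ω = 2π·f = 2π·100 = 628.3 rad/s.
Step 2 — Component impedances:
  R: Z = R = 30 Ω
  L: Z = jωL = j·628.3·0.002 = 0 + j1.257 Ω
Step 3 — Series combination: Z_total = R + L = 30 + j1.257 Ω = 30.03∠2.4° Ω.
Step 4 — Source phasor: V = 38.7∠-60.0° V = 19.35 - j33.52 V.
Step 5 — Ohm's law: I = V / Z_total = (19.35 - j33.52) / (30 + j1.257) = 0.5972 - j1.142 A.
Step 6 — Convert to polar: |I| = 1.289 A, ∠I = -62.4°.

I = 1.289∠-62.4° A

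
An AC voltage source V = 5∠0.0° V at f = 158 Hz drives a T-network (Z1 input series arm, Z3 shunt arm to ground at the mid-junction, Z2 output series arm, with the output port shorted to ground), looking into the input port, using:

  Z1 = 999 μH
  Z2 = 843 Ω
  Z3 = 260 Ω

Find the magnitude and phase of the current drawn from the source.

Step 1 — Angular frequency: ω = 2π·f = 2π·158 = 992.7 rad/s.
Step 2 — Component impedances:
  Z1: Z = jωL = j·992.7·0.000999 = 0 + j0.9918 Ω
  Z2: Z = R = 843 Ω
  Z3: Z = R = 260 Ω
Step 3 — With the output port shorted to ground, the output series arm Z2 runs from the junction to ground; the shunt arm Z3 also runs from the junction to ground. They appear in parallel: Z3 || Z2 = 198.7 Ω.
Step 4 — Series with input arm Z1: Z_in = Z1 + (Z3 || Z2) = 198.7 + j0.9918 Ω = 198.7∠0.3° Ω.
Step 5 — Source phasor: V = 5∠0.0° V = 5 V.
Step 6 — Ohm's law: I = V / Z_total = (5) / (198.7 + j0.9918) = 0.02516 - j0.0001256 A.
Step 7 — Convert to polar: |I| = 0.02516 A, ∠I = -0.3°.

I = 0.02516∠-0.3° A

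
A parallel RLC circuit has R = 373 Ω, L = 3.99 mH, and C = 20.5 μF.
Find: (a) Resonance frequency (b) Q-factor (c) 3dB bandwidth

Step 1 — Resonance: ω₀ = 1/√(LC) = 1/√(0.00399·2.05e-05) = 3497 rad/s.
Step 2 — f₀ = ω₀/(2π) = 556.5 Hz.
Step 3 — Parallel Q: Q = R/(ω₀L) = 373/(3497·0.00399) = 26.74.
Step 4 — Bandwidth: Δω = ω₀/Q = 130.8 rad/s; BW = Δω/(2π) = 20.81 Hz.

(a) f₀ = 556.5 Hz  (b) Q = 26.74  (c) BW = 20.81 Hz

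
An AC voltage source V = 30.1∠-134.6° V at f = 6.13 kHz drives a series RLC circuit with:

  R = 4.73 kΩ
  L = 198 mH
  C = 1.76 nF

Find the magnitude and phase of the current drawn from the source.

Step 1 — Angular frequency: ω = 2π·f = 2π·6130 = 3.852e+04 rad/s.
Step 2 — Component impedances:
  R: Z = R = 4730 Ω
  L: Z = jωL = j·3.852e+04·0.198 = 0 + j7626 Ω
  C: Z = 1/(jωC) = -j/(ω·C) = 0 - j1.475e+04 Ω
Step 3 — Series combination: Z_total = R + L + C = 4730 - j7126 Ω = 8553∠-56.4° Ω.
Step 4 — Source phasor: V = 30.1∠-134.6° V = -21.13 - j21.43 V.
Step 5 — Ohm's law: I = V / Z_total = (-21.13 - j21.43) / (4730 - j7126) = 0.0007211 - j0.003445 A.
Step 6 — Convert to polar: |I| = 0.003519 A, ∠I = -78.2°.

I = 0.003519∠-78.2° A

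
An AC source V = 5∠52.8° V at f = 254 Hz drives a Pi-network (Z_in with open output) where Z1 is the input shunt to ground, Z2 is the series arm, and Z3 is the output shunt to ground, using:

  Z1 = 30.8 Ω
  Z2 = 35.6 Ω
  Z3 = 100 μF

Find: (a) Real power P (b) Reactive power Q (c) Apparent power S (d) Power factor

Step 1 — Angular frequency: ω = 2π·f = 2π·254 = 1596 rad/s.
Step 2 — Component impedances:
  Z1: Z = R = 30.8 Ω
  Z2: Z = R = 35.6 Ω
  Z3: Z = 1/(jωC) = -j/(ω·C) = 0 - j6.266 Ω
Step 3 — With open output, the series arm Z2 and the output shunt Z3 appear in series to ground: Z2 + Z3 = 35.6 - j6.266 Ω.
Step 4 — Parallel with input shunt Z1: Z_in = Z1 || (Z2 + Z3) = 16.64 - j1.336 Ω = 16.69∠-4.6° Ω.
Step 5 — Source phasor: V = 5∠52.8° V = 3.023 + j3.983 V.
Step 6 — Current: I = V / Z = 0.1614 + j0.2523 A = 0.2995∠57.4° A.
Step 7 — Complex power: S = V·I* = 1.493 - j0.1199 VA.
Step 8 — Real power: P = Re(S) = 1.493 W.
Step 9 — Reactive power: Q = Im(S) = -0.1199 VAR.
Step 10 — Apparent power: |S| = 1.498 VA.
Step 11 — Power factor: PF = P/|S| = 0.9968 (leading).

(a) P = 1.493 W  (b) Q = -0.1199 VAR  (c) S = 1.498 VA  (d) PF = 0.9968 (leading)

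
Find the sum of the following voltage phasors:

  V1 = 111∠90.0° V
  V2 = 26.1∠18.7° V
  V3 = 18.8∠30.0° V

Step 1 — Convert each phasor to rectangular form:
  V1 = 111·(cos(90.0°) + j·sin(90.0°)) = 0 + j111 V
  V2 = 26.1·(cos(18.7°) + j·sin(18.7°)) = 24.72 + j8.368 V
  V3 = 18.8·(cos(30.0°) + j·sin(30.0°)) = 16.28 + j9.4 V
Step 2 — Sum components: V_total = 41 + j128.8 V.
Step 3 — Convert to polar: |V_total| = 135.1 V, ∠V_total = 72.3°.

V_total = 135.1∠72.3° V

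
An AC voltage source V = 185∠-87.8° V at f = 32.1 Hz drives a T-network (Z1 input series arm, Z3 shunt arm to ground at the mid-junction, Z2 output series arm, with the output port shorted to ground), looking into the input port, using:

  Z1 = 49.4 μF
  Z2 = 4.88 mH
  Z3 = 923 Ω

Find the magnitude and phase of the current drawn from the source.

Step 1 — Angular frequency: ω = 2π·f = 2π·32.1 = 201.7 rad/s.
Step 2 — Component impedances:
  Z1: Z = 1/(jωC) = -j/(ω·C) = 0 - j100.4 Ω
  Z2: Z = jωL = j·201.7·0.00488 = 0 + j0.9842 Ω
  Z3: Z = R = 923 Ω
Step 3 — With the output port shorted to ground, the output series arm Z2 runs from the junction to ground; the shunt arm Z3 also runs from the junction to ground. They appear in parallel: Z3 || Z2 = 0.00105 + j0.9842 Ω.
Step 4 — Series with input arm Z1: Z_in = Z1 + (Z3 || Z2) = 0.00105 - j99.38 Ω = 99.38∠-90.0° Ω.
Step 5 — Source phasor: V = 185∠-87.8° V = 7.102 - j184.9 V.
Step 6 — Ohm's law: I = V / Z_total = (7.102 - j184.9) / (0.00105 - j99.38) = 1.86 + j0.07144 A.
Step 7 — Convert to polar: |I| = 1.862 A, ∠I = 2.2°.

I = 1.862∠2.2° A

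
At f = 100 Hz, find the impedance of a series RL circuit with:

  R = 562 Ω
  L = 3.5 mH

Step 1 — Angular frequency: ω = 2π·f = 2π·100 = 628.3 rad/s.
Step 2 — Component impedances:
  R: Z = R = 562 Ω
  L: Z = jωL = j·628.3·0.0035 = 0 + j2.199 Ω
Step 3 — Series combination: Z_total = R + L = 562 + j2.199 Ω = 562∠0.2° Ω.

Z = 562 + j2.199 Ω = 562∠0.2° Ω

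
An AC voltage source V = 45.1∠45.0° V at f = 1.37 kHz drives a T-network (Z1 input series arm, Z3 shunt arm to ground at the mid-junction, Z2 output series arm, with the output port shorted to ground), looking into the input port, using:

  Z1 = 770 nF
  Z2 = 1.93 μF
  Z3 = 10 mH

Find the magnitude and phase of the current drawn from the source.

Step 1 — Angular frequency: ω = 2π·f = 2π·1370 = 8608 rad/s.
Step 2 — Component impedances:
  Z1: Z = 1/(jωC) = -j/(ω·C) = 0 - j150.9 Ω
  Z2: Z = 1/(jωC) = -j/(ω·C) = 0 - j60.19 Ω
  Z3: Z = jωL = j·8608·0.01 = 0 + j86.08 Ω
Step 3 — With the output port shorted to ground, the output series arm Z2 runs from the junction to ground; the shunt arm Z3 also runs from the junction to ground. They appear in parallel: Z3 || Z2 = 0 - j200.2 Ω.
Step 4 — Series with input arm Z1: Z_in = Z1 + (Z3 || Z2) = 0 - j351 Ω = 351∠-90.0° Ω.
Step 5 — Source phasor: V = 45.1∠45.0° V = 31.89 + j31.89 V.
Step 6 — Ohm's law: I = V / Z_total = (31.89 + j31.89) / (0 - j351) = -0.09085 + j0.09085 A.
Step 7 — Convert to polar: |I| = 0.1285 A, ∠I = 135.0°.

I = 0.1285∠135.0° A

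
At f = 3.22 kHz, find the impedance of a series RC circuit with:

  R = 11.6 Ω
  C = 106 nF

Step 1 — Angular frequency: ω = 2π·f = 2π·3220 = 2.023e+04 rad/s.
Step 2 — Component impedances:
  R: Z = R = 11.6 Ω
  C: Z = 1/(jωC) = -j/(ω·C) = 0 - j466.3 Ω
Step 3 — Series combination: Z_total = R + C = 11.6 - j466.3 Ω = 466.4∠-88.6° Ω.

Z = 11.6 - j466.3 Ω = 466.4∠-88.6° Ω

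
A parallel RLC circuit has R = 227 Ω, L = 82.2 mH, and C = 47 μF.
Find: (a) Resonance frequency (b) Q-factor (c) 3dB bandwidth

Step 1 — Resonance: ω₀ = 1/√(LC) = 1/√(0.0822·4.7e-05) = 508.8 rad/s.
Step 2 — f₀ = ω₀/(2π) = 80.97 Hz.
Step 3 — Parallel Q: Q = R/(ω₀L) = 227/(508.8·0.0822) = 5.428.
Step 4 — Bandwidth: Δω = ω₀/Q = 93.73 rad/s; BW = Δω/(2π) = 14.92 Hz.

(a) f₀ = 80.97 Hz  (b) Q = 5.428  (c) BW = 14.92 Hz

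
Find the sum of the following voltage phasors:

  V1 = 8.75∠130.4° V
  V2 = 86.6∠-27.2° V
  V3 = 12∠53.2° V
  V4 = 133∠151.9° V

Step 1 — Convert each phasor to rectangular form:
  V1 = 8.75·(cos(130.4°) + j·sin(130.4°)) = -5.671 + j6.663 V
  V2 = 86.6·(cos(-27.2°) + j·sin(-27.2°)) = 77.02 - j39.58 V
  V3 = 12·(cos(53.2°) + j·sin(53.2°)) = 7.188 + j9.609 V
  V4 = 133·(cos(151.9°) + j·sin(151.9°)) = -117.3 + j62.64 V
Step 2 — Sum components: V_total = -38.78 + j39.33 V.
Step 3 — Convert to polar: |V_total| = 55.24 V, ∠V_total = 134.6°.

V_total = 55.24∠134.6° V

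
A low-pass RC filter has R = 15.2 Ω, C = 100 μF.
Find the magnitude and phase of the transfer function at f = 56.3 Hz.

Step 1 — Angular frequency: ω = 2π·56.3 = 353.7 rad/s.
Step 2 — Transfer function: H(jω) = 1/(1 + jωRC).
Step 3 — Denominator: 1 + jωRC = 1 + j·353.7·15.2·0.0001 = 1 + j0.5377.
Step 4 — H = 0.7757 - j0.4171.
Step 5 — Magnitude: |H| = 0.8808 (-1.1 dB); phase: φ = -28.3°.

|H| = 0.8808 (-1.1 dB), φ = -28.3°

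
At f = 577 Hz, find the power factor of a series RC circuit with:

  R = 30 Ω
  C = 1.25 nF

Step 1 — Angular frequency: ω = 2π·f = 2π·577 = 3625 rad/s.
Step 2 — Component impedances:
  R: Z = R = 30 Ω
  C: Z = 1/(jωC) = -j/(ω·C) = 0 - j2.207e+05 Ω
Step 3 — Series combination: Z_total = R + C = 30 - j2.207e+05 Ω = 2.207e+05∠-90.0° Ω.
Step 4 — Power factor: PF = cos(φ) = Re(Z)/|Z| = 30/220665 = 0.000136.
Step 5 — Type: Im(Z) = -2.207e+05 ⇒ leading (phase φ = -90.0°).

PF = 0.000136 (leading, φ = -90.0°)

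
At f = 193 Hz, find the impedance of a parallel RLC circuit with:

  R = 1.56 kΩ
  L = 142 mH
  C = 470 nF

Step 1 — Angular frequency: ω = 2π·f = 2π·193 = 1213 rad/s.
Step 2 — Component impedances:
  R: Z = R = 1560 Ω
  L: Z = jωL = j·1213·0.142 = 0 + j172.2 Ω
  C: Z = 1/(jωC) = -j/(ω·C) = 0 - j1755 Ω
Step 3 — Parallel combination: 1/Z_total = 1/R + 1/L + 1/C; Z_total = 23.02 + j188.1 Ω = 189.5∠83.0° Ω.

Z = 23.02 + j188.1 Ω = 189.5∠83.0° Ω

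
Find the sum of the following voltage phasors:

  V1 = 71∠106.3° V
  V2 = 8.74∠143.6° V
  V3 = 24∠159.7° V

Step 1 — Convert each phasor to rectangular form:
  V1 = 71·(cos(106.3°) + j·sin(106.3°)) = -19.93 + j68.15 V
  V2 = 8.74·(cos(143.6°) + j·sin(143.6°)) = -7.035 + j5.186 V
  V3 = 24·(cos(159.7°) + j·sin(159.7°)) = -22.51 + j8.326 V
Step 2 — Sum components: V_total = -49.47 + j81.66 V.
Step 3 — Convert to polar: |V_total| = 95.48 V, ∠V_total = 121.2°.

V_total = 95.48∠121.2° V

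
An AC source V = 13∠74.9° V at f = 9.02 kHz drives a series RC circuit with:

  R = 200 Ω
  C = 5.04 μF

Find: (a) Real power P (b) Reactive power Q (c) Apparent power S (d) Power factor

Step 1 — Angular frequency: ω = 2π·f = 2π·9020 = 5.667e+04 rad/s.
Step 2 — Component impedances:
  R: Z = R = 200 Ω
  C: Z = 1/(jωC) = -j/(ω·C) = 0 - j3.501 Ω
Step 3 — Series combination: Z_total = R + C = 200 - j3.501 Ω = 200∠-1.0° Ω.
Step 4 — Source phasor: V = 13∠74.9° V = 3.387 + j12.55 V.
Step 5 — Current: I = V / Z = 0.01583 + j0.06303 A = 0.06499∠75.9° A.
Step 6 — Complex power: S = V·I* = 0.8447 - j0.01479 VA.
Step 7 — Real power: P = Re(S) = 0.8447 W.
Step 8 — Reactive power: Q = Im(S) = -0.01479 VAR.
Step 9 — Apparent power: |S| = 0.8449 VA.
Step 10 — Power factor: PF = P/|S| = 0.9998 (leading).

(a) P = 0.8447 W  (b) Q = -0.01479 VAR  (c) S = 0.8449 VA  (d) PF = 0.9998 (leading)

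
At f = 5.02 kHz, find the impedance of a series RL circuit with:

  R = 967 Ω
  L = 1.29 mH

Step 1 — Angular frequency: ω = 2π·f = 2π·5020 = 3.154e+04 rad/s.
Step 2 — Component impedances:
  R: Z = R = 967 Ω
  L: Z = jωL = j·3.154e+04·0.00129 = 0 + j40.69 Ω
Step 3 — Series combination: Z_total = R + L = 967 + j40.69 Ω = 967.9∠2.4° Ω.

Z = 967 + j40.69 Ω = 967.9∠2.4° Ω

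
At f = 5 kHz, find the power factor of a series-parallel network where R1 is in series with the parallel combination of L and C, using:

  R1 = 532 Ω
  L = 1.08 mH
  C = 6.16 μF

Step 1 — Angular frequency: ω = 2π·f = 2π·5000 = 3.142e+04 rad/s.
Step 2 — Component impedances:
  R1: Z = R = 532 Ω
  L: Z = jωL = j·3.142e+04·0.00108 = 0 + j33.93 Ω
  C: Z = 1/(jωC) = -j/(ω·C) = 0 - j5.167 Ω
Step 3 — Parallel branch: L || C = 1/(1/L + 1/C) = 0 - j6.096 Ω.
Step 4 — Series with R1: Z_total = R1 + (L || C) = 532 - j6.096 Ω = 532∠-0.7° Ω.
Step 5 — Power factor: PF = cos(φ) = Re(Z)/|Z| = 532/532.03 = 0.9999.
Step 6 — Type: Im(Z) = -6.096 ⇒ leading (phase φ = -0.7°).

PF = 0.9999 (leading, φ = -0.7°)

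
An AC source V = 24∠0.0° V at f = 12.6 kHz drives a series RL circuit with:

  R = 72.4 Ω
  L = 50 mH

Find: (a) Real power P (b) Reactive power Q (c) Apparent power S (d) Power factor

Step 1 — Angular frequency: ω = 2π·f = 2π·1.26e+04 = 7.917e+04 rad/s.
Step 2 — Component impedances:
  R: Z = R = 72.4 Ω
  L: Z = jωL = j·7.917e+04·0.05 = 0 + j3958 Ω
Step 3 — Series combination: Z_total = R + L = 72.4 + j3958 Ω = 3959∠89.0° Ω.
Step 4 — Source phasor: V = 24∠0.0° V = 24 V.
Step 5 — Current: I = V / Z = 0.0001109 - j0.006061 A = 0.006062∠-89.0° A.
Step 6 — Complex power: S = V·I* = 0.002661 + j0.1455 VA.
Step 7 — Real power: P = Re(S) = 0.002661 W.
Step 8 — Reactive power: Q = Im(S) = 0.1455 VAR.
Step 9 — Apparent power: |S| = 0.1455 VA.
Step 10 — Power factor: PF = P/|S| = 0.01829 (lagging).

(a) P = 0.002661 W  (b) Q = 0.1455 VAR  (c) S = 0.1455 VA  (d) PF = 0.01829 (lagging)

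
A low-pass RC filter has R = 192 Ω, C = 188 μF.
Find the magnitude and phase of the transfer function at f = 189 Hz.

Step 1 — Angular frequency: ω = 2π·189 = 1188 rad/s.
Step 2 — Transfer function: H(jω) = 1/(1 + jωRC).
Step 3 — Denominator: 1 + jωRC = 1 + j·1188·192·0.000188 = 1 + j42.86.
Step 4 — H = 0.000544 - j0.02332.
Step 5 — Magnitude: |H| = 0.02332 (-32.6 dB); phase: φ = -88.7°.

|H| = 0.02332 (-32.6 dB), φ = -88.7°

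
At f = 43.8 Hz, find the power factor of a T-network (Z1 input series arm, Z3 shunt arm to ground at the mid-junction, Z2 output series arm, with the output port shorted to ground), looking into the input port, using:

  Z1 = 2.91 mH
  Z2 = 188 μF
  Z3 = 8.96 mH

Step 1 — Angular frequency: ω = 2π·f = 2π·43.8 = 275.2 rad/s.
Step 2 — Component impedances:
  Z1: Z = jωL = j·275.2·0.00291 = 0 + j0.8008 Ω
  Z2: Z = 1/(jωC) = -j/(ω·C) = 0 - j19.33 Ω
  Z3: Z = jωL = j·275.2·0.00896 = 0 + j2.466 Ω
Step 3 — With the output port shorted to ground, the output series arm Z2 runs from the junction to ground; the shunt arm Z3 also runs from the junction to ground. They appear in parallel: Z3 || Z2 = 0 + j2.826 Ω.
Step 4 — Series with input arm Z1: Z_in = Z1 + (Z3 || Z2) = 0 + j3.627 Ω = 3.627∠90.0° Ω.
Step 5 — Power factor: PF = cos(φ) = Re(Z)/|Z| = 0/3.627 = 0.
Step 6 — Type: Im(Z) = 3.627 ⇒ lagging (phase φ = 90.0°).

PF = 0 (lagging, φ = 90.0°)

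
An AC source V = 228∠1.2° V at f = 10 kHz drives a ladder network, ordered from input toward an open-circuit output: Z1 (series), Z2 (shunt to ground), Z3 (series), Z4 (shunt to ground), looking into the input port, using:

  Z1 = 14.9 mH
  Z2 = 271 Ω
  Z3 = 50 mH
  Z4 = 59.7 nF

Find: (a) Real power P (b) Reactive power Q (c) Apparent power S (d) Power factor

Step 1 — Angular frequency: ω = 2π·f = 2π·1e+04 = 6.283e+04 rad/s.
Step 2 — Component impedances:
  Z1: Z = jωL = j·6.283e+04·0.0149 = 0 + j936.2 Ω
  Z2: Z = R = 271 Ω
  Z3: Z = jωL = j·6.283e+04·0.05 = 0 + j3142 Ω
  Z4: Z = 1/(jωC) = -j/(ω·C) = 0 - j266.6 Ω
Step 3 — Ladder network (open output): work backward from the far end, alternating series and parallel combinations. Z_in = 268.6 + j961.5 Ω = 998.3∠74.4° Ω.
Step 4 — Source phasor: V = 228∠1.2° V = 227.9 + j4.775 V.
Step 5 — Current: I = V / Z = 0.06604 - j0.2186 A = 0.2284∠-73.2° A.
Step 6 — Complex power: S = V·I* = 14.01 + j50.15 VA.
Step 7 — Real power: P = Re(S) = 14.01 W.
Step 8 — Reactive power: Q = Im(S) = 50.15 VAR.
Step 9 — Apparent power: |S| = 52.07 VA.
Step 10 — Power factor: PF = P/|S| = 0.2691 (lagging).

(a) P = 14.01 W  (b) Q = 50.15 VAR  (c) S = 52.07 VA  (d) PF = 0.2691 (lagging)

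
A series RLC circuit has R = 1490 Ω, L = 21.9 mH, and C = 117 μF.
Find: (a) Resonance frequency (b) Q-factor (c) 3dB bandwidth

Step 1 — Resonance condition Im(Z)=0 gives ω₀ = 1/√(LC).
Step 2 — ω₀ = 1/√(0.0219·0.000117) = 624.7 rad/s.
Step 3 — f₀ = ω₀/(2π) = 99.43 Hz.
Step 4 — Series Q: Q = ω₀L/R = 624.7·0.0219/1490 = 0.009182.
Step 5 — 3dB bandwidth: Δω = ω₀/Q = 6.804e+04 rad/s; BW = Δω/(2π) = 1.083e+04 Hz.

(a) f₀ = 99.43 Hz  (b) Q = 0.009182  (c) BW = 1.083e+04 Hz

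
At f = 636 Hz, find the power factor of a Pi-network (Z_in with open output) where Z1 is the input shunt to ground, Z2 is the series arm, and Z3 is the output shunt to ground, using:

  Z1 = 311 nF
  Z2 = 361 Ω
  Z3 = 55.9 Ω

Step 1 — Angular frequency: ω = 2π·f = 2π·636 = 3996 rad/s.
Step 2 — Component impedances:
  Z1: Z = 1/(jωC) = -j/(ω·C) = 0 - j804.6 Ω
  Z2: Z = R = 361 Ω
  Z3: Z = R = 55.9 Ω
Step 3 — With open output, the series arm Z2 and the output shunt Z3 appear in series to ground: Z2 + Z3 = 416.9 Ω.
Step 4 — Parallel with input shunt Z1: Z_in = Z1 || (Z2 + Z3) = 328.7 - j170.3 Ω = 370.2∠-27.4° Ω.
Step 5 — Power factor: PF = cos(φ) = Re(Z)/|Z| = 328.7/370.2 = 0.8879.
Step 6 — Type: Im(Z) = -170.3 ⇒ leading (phase φ = -27.4°).

PF = 0.8879 (leading, φ = -27.4°)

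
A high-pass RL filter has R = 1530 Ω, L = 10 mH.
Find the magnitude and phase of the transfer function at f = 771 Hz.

Step 1 — Angular frequency: ω = 2π·771 = 4844 rad/s.
Step 2 — Transfer function: H(jω) = jωL/(R + jωL).
Step 3 — Numerator jωL = j·48.44; denominator R + jωL = 1530 + j48.44.
Step 4 — H = 0.001001 + j0.03163.
Step 5 — Magnitude: |H| = 0.03165 (-30.0 dB); phase: φ = 88.2°.

|H| = 0.03165 (-30.0 dB), φ = 88.2°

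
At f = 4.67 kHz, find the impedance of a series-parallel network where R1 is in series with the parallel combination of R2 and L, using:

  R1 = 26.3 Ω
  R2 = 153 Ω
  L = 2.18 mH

Step 1 — Angular frequency: ω = 2π·f = 2π·4670 = 2.934e+04 rad/s.
Step 2 — Component impedances:
  R1: Z = R = 26.3 Ω
  R2: Z = R = 153 Ω
  L: Z = jωL = j·2.934e+04·0.00218 = 0 + j63.97 Ω
Step 3 — Parallel branch: R2 || L = 1/(1/R2 + 1/L) = 22.76 + j54.45 Ω.
Step 4 — Series with R1: Z_total = R1 + (R2 || L) = 49.06 + j54.45 Ω = 73.29∠48.0° Ω.

Z = 49.06 + j54.45 Ω = 73.29∠48.0° Ω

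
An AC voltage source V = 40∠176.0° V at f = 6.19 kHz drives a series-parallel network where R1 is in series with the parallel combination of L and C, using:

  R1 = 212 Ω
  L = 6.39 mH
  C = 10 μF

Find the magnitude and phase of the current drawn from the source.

Step 1 — Angular frequency: ω = 2π·f = 2π·6190 = 3.889e+04 rad/s.
Step 2 — Component impedances:
  R1: Z = R = 212 Ω
  L: Z = jωL = j·3.889e+04·0.00639 = 0 + j248.5 Ω
  C: Z = 1/(jωC) = -j/(ω·C) = 0 - j2.571 Ω
Step 3 — Parallel branch: L || C = 1/(1/L + 1/C) = 0 - j2.598 Ω.
Step 4 — Series with R1: Z_total = R1 + (L || C) = 212 - j2.598 Ω = 212∠-0.7° Ω.
Step 5 — Source phasor: V = 40∠176.0° V = -39.9 + j2.79 V.
Step 6 — Ohm's law: I = V / Z_total = (-39.9 + j2.79) / (212 - j2.598) = -0.1884 + j0.01085 A.
Step 7 — Convert to polar: |I| = 0.1887 A, ∠I = 176.7°.

I = 0.1887∠176.7° A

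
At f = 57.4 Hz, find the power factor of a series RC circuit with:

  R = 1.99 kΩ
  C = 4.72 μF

Step 1 — Angular frequency: ω = 2π·f = 2π·57.4 = 360.7 rad/s.
Step 2 — Component impedances:
  R: Z = R = 1990 Ω
  C: Z = 1/(jωC) = -j/(ω·C) = 0 - j587.4 Ω
Step 3 — Series combination: Z_total = R + C = 1990 - j587.4 Ω = 2075∠-16.4° Ω.
Step 4 — Power factor: PF = cos(φ) = Re(Z)/|Z| = 1990/2074.9 = 0.9591.
Step 5 — Type: Im(Z) = -587.4 ⇒ leading (phase φ = -16.4°).

PF = 0.9591 (leading, φ = -16.4°)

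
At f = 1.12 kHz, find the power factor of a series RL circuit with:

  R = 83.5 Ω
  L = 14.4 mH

Step 1 — Angular frequency: ω = 2π·f = 2π·1120 = 7037 rad/s.
Step 2 — Component impedances:
  R: Z = R = 83.5 Ω
  L: Z = jωL = j·7037·0.0144 = 0 + j101.3 Ω
Step 3 — Series combination: Z_total = R + L = 83.5 + j101.3 Ω = 131.3∠50.5° Ω.
Step 4 — Power factor: PF = cos(φ) = Re(Z)/|Z| = 83.5/131.3 = 0.6359.
Step 5 — Type: Im(Z) = 101.3 ⇒ lagging (phase φ = 50.5°).

PF = 0.6359 (lagging, φ = 50.5°)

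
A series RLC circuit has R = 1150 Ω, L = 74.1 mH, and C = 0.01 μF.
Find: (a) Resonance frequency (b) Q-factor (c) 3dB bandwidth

Step 1 — Resonance: ω₀ = 1/√(LC) = 1/√(0.0741·1e-08) = 3.674e+04 rad/s.
Step 2 — f₀ = ω₀/(2π) = 5847 Hz.
Step 3 — Series Q: Q = ω₀L/R = 3.674e+04·0.0741/1150 = 2.367.
Step 4 — Bandwidth: Δω = ω₀/Q = 1.552e+04 rad/s; BW = Δω/(2π) = 2470 Hz.

(a) f₀ = 5847 Hz  (b) Q = 2.367  (c) BW = 2470 Hz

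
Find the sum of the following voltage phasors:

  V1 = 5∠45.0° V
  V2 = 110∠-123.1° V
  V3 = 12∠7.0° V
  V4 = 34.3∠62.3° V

Step 1 — Convert each phasor to rectangular form:
  V1 = 5·(cos(45.0°) + j·sin(45.0°)) = 3.536 + j3.536 V
  V2 = 110·(cos(-123.1°) + j·sin(-123.1°)) = -60.07 - j92.15 V
  V3 = 12·(cos(7.0°) + j·sin(7.0°)) = 11.91 + j1.462 V
  V4 = 34.3·(cos(62.3°) + j·sin(62.3°)) = 15.94 + j30.37 V
Step 2 — Sum components: V_total = -28.68 - j56.78 V.
Step 3 — Convert to polar: |V_total| = 63.61 V, ∠V_total = -116.8°.

V_total = 63.61∠-116.8° V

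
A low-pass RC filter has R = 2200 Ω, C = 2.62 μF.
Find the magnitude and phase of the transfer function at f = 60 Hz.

Step 1 — Angular frequency: ω = 2π·60 = 377 rad/s.
Step 2 — Transfer function: H(jω) = 1/(1 + jωRC).
Step 3 — Denominator: 1 + jωRC = 1 + j·377·2200·2.62e-06 = 1 + j2.173.
Step 4 — H = 0.1748 - j0.3798.
Step 5 — Magnitude: |H| = 0.4181 (-7.6 dB); phase: φ = -65.3°.

|H| = 0.4181 (-7.6 dB), φ = -65.3°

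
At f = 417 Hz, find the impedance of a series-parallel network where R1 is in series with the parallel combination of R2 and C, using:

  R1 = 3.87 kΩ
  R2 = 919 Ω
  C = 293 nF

Step 1 — Angular frequency: ω = 2π·f = 2π·417 = 2620 rad/s.
Step 2 — Component impedances:
  R1: Z = R = 3870 Ω
  R2: Z = R = 919 Ω
  C: Z = 1/(jωC) = -j/(ω·C) = 0 - j1303 Ω
Step 3 — Parallel branch: R2 || C = 1/(1/R2 + 1/C) = 613.6 - j432.9 Ω.
Step 4 — Series with R1: Z_total = R1 + (R2 || C) = 4484 - j432.9 Ω = 4504∠-5.5° Ω.

Z = 4484 - j432.9 Ω = 4504∠-5.5° Ω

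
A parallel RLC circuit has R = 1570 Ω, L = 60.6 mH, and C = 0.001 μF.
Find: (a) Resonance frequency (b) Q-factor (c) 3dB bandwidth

Step 1 — Resonance: ω₀ = 1/√(LC) = 1/√(0.0606·1e-09) = 1.285e+05 rad/s.
Step 2 — f₀ = ω₀/(2π) = 2.044e+04 Hz.
Step 3 — Parallel Q: Q = R/(ω₀L) = 1570/(1.285e+05·0.0606) = 0.2017.
Step 4 — Bandwidth: Δω = ω₀/Q = 6.369e+05 rad/s; BW = Δω/(2π) = 1.014e+05 Hz.

(a) f₀ = 2.044e+04 Hz  (b) Q = 0.2017  (c) BW = 1.014e+05 Hz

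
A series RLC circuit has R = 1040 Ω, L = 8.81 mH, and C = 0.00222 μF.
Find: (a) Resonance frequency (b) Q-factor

Step 1 — Resonance condition Im(Z)=0 gives ω₀ = 1/√(LC).
Step 2 — ω₀ = 1/√(0.00881·2.22e-09) = 2.261e+05 rad/s.
Step 3 — f₀ = ω₀/(2π) = 3.599e+04 Hz.
Step 4 — Series Q: Q = ω₀L/R = 2.261e+05·0.00881/1040 = 1.915.

(a) f₀ = 3.599e+04 Hz  (b) Q = 1.915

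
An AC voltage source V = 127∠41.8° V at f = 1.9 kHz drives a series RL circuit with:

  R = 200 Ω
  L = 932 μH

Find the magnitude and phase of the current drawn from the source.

Step 1 — Angular frequency: ω = 2π·f = 2π·1900 = 1.194e+04 rad/s.
Step 2 — Component impedances:
  R: Z = R = 200 Ω
  L: Z = jωL = j·1.194e+04·0.000932 = 0 + j11.13 Ω
Step 3 — Series combination: Z_total = R + L = 200 + j11.13 Ω = 200.3∠3.2° Ω.
Step 4 — Source phasor: V = 127∠41.8° V = 94.68 + j84.65 V.
Step 5 — Ohm's law: I = V / Z_total = (94.68 + j84.65) / (200 + j11.13) = 0.4954 + j0.3957 A.
Step 6 — Convert to polar: |I| = 0.634 A, ∠I = 38.6°.

I = 0.634∠38.6° A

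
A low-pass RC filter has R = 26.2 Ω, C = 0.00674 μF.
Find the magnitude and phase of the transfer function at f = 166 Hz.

Step 1 — Angular frequency: ω = 2π·166 = 1043 rad/s.
Step 2 — Transfer function: H(jω) = 1/(1 + jωRC).
Step 3 — Denominator: 1 + jωRC = 1 + j·1043·26.2·6.74e-09 = 1 + j0.0001842.
Step 4 — H = 1 - j0.0001842.
Step 5 — Magnitude: |H| = 1 (-0.0 dB); phase: φ = -0.0°.

|H| = 1 (-0.0 dB), φ = -0.0°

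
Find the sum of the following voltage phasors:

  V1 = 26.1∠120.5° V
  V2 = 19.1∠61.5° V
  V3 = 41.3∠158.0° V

Step 1 — Convert each phasor to rectangular form:
  V1 = 26.1·(cos(120.5°) + j·sin(120.5°)) = -13.25 + j22.49 V
  V2 = 19.1·(cos(61.5°) + j·sin(61.5°)) = 9.114 + j16.79 V
  V3 = 41.3·(cos(158.0°) + j·sin(158.0°)) = -38.29 + j15.47 V
Step 2 — Sum components: V_total = -42.43 + j54.75 V.
Step 3 — Convert to polar: |V_total| = 69.26 V, ∠V_total = 127.8°.

V_total = 69.26∠127.8° V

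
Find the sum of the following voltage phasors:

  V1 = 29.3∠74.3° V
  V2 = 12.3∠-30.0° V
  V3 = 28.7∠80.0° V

Step 1 — Convert each phasor to rectangular form:
  V1 = 29.3·(cos(74.3°) + j·sin(74.3°)) = 7.929 + j28.21 V
  V2 = 12.3·(cos(-30.0°) + j·sin(-30.0°)) = 10.65 - j6.15 V
  V3 = 28.7·(cos(80.0°) + j·sin(80.0°)) = 4.984 + j28.26 V
Step 2 — Sum components: V_total = 23.56 + j50.32 V.
Step 3 — Convert to polar: |V_total| = 55.57 V, ∠V_total = 64.9°.

V_total = 55.57∠64.9° V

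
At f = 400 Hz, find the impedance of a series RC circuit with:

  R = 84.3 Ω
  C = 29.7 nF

Step 1 — Angular frequency: ω = 2π·f = 2π·400 = 2513 rad/s.
Step 2 — Component impedances:
  R: Z = R = 84.3 Ω
  C: Z = 1/(jωC) = -j/(ω·C) = 0 - j1.34e+04 Ω
Step 3 — Series combination: Z_total = R + C = 84.3 - j1.34e+04 Ω = 1.34e+04∠-89.6° Ω.

Z = 84.3 - j1.34e+04 Ω = 1.34e+04∠-89.6° Ω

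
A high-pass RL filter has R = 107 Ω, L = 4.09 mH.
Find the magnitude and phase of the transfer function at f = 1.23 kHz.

Step 1 — Angular frequency: ω = 2π·1230 = 7728 rad/s.
Step 2 — Transfer function: H(jω) = jωL/(R + jωL).
Step 3 — Numerator jωL = j·31.61; denominator R + jωL = 107 + j31.61.
Step 4 — H = 0.08026 + j0.2717.
Step 5 — Magnitude: |H| = 0.2833 (-11.0 dB); phase: φ = 73.5°.

|H| = 0.2833 (-11.0 dB), φ = 73.5°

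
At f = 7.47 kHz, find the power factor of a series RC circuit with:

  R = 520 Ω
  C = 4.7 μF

Step 1 — Angular frequency: ω = 2π·f = 2π·7470 = 4.694e+04 rad/s.
Step 2 — Component impedances:
  R: Z = R = 520 Ω
  C: Z = 1/(jωC) = -j/(ω·C) = 0 - j4.533 Ω
Step 3 — Series combination: Z_total = R + C = 520 - j4.533 Ω = 520∠-0.5° Ω.
Step 4 — Power factor: PF = cos(φ) = Re(Z)/|Z| = 520/520 = 1.
Step 5 — Type: Im(Z) = -4.533 ⇒ leading (phase φ = -0.5°).

PF = 1 (leading, φ = -0.5°)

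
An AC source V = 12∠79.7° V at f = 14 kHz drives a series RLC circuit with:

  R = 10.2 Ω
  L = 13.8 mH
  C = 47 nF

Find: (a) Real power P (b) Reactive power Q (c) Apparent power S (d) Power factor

Step 1 — Angular frequency: ω = 2π·f = 2π·1.4e+04 = 8.796e+04 rad/s.
Step 2 — Component impedances:
  R: Z = R = 10.2 Ω
  L: Z = jωL = j·8.796e+04·0.0138 = 0 + j1214 Ω
  C: Z = 1/(jωC) = -j/(ω·C) = 0 - j241.9 Ω
Step 3 — Series combination: Z_total = R + L + C = 10.2 + j972 Ω = 972.1∠89.4° Ω.
Step 4 — Source phasor: V = 12∠79.7° V = 2.146 + j11.81 V.
Step 5 — Current: I = V / Z = 0.01217 - j0.00208 A = 0.01234∠-9.7° A.
Step 6 — Complex power: S = V·I* = 0.001554 + j0.1481 VA.
Step 7 — Real power: P = Re(S) = 0.001554 W.
Step 8 — Reactive power: Q = Im(S) = 0.1481 VAR.
Step 9 — Apparent power: |S| = 0.1481 VA.
Step 10 — Power factor: PF = P/|S| = 0.01049 (lagging).

(a) P = 0.001554 W  (b) Q = 0.1481 VAR  (c) S = 0.1481 VA  (d) PF = 0.01049 (lagging)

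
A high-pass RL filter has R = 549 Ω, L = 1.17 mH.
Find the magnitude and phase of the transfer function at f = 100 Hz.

Step 1 — Angular frequency: ω = 2π·100 = 628.3 rad/s.
Step 2 — Transfer function: H(jω) = jωL/(R + jωL).
Step 3 — Numerator jωL = j·0.7351; denominator R + jωL = 549 + j0.7351.
Step 4 — H = 1.793e-06 + j0.001339.
Step 5 — Magnitude: |H| = 0.001339 (-57.5 dB); phase: φ = 89.9°.

|H| = 0.001339 (-57.5 dB), φ = 89.9°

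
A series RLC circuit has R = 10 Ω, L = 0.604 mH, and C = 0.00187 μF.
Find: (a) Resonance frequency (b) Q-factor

Step 1 — Resonance condition Im(Z)=0 gives ω₀ = 1/√(LC).
Step 2 — ω₀ = 1/√(0.000604·1.87e-09) = 9.409e+05 rad/s.
Step 3 — f₀ = ω₀/(2π) = 1.498e+05 Hz.
Step 4 — Series Q: Q = ω₀L/R = 9.409e+05·0.000604/10 = 56.83.

(a) f₀ = 1.498e+05 Hz  (b) Q = 56.83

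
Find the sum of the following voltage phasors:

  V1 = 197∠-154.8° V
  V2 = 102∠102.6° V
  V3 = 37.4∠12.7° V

Step 1 — Convert each phasor to rectangular form:
  V1 = 197·(cos(-154.8°) + j·sin(-154.8°)) = -178.3 - j83.88 V
  V2 = 102·(cos(102.6°) + j·sin(102.6°)) = -22.25 + j99.54 V
  V3 = 37.4·(cos(12.7°) + j·sin(12.7°)) = 36.48 + j8.222 V
Step 2 — Sum components: V_total = -164 + j23.89 V.
Step 3 — Convert to polar: |V_total| = 165.7 V, ∠V_total = 171.7°.

V_total = 165.7∠171.7° V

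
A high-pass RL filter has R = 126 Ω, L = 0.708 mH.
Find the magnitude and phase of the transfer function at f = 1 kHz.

Step 1 — Angular frequency: ω = 2π·1000 = 6283 rad/s.
Step 2 — Transfer function: H(jω) = jωL/(R + jωL).
Step 3 — Numerator jωL = j·4.448; denominator R + jωL = 126 + j4.448.
Step 4 — H = 0.001245 + j0.03526.
Step 5 — Magnitude: |H| = 0.03528 (-29.0 dB); phase: φ = 88.0°.

|H| = 0.03528 (-29.0 dB), φ = 88.0°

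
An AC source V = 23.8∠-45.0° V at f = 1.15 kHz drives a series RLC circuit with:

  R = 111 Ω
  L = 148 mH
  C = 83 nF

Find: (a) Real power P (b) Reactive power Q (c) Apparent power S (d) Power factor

Step 1 — Angular frequency: ω = 2π·f = 2π·1150 = 7226 rad/s.
Step 2 — Component impedances:
  R: Z = R = 111 Ω
  L: Z = jωL = j·7226·0.148 = 0 + j1069 Ω
  C: Z = 1/(jωC) = -j/(ω·C) = 0 - j1667 Ω
Step 3 — Series combination: Z_total = R + L + C = 111 - j598 Ω = 608.2∠-79.5° Ω.
Step 4 — Source phasor: V = 23.8∠-45.0° V = 16.83 - j16.83 V.
Step 5 — Current: I = V / Z = 0.03225 + j0.02215 A = 0.03913∠34.5° A.
Step 6 — Complex power: S = V·I* = 0.17 - j0.9156 VA.
Step 7 — Real power: P = Re(S) = 0.17 W.
Step 8 — Reactive power: Q = Im(S) = -0.9156 VAR.
Step 9 — Apparent power: |S| = 0.9313 VA.
Step 10 — Power factor: PF = P/|S| = 0.1825 (leading).

(a) P = 0.17 W  (b) Q = -0.9156 VAR  (c) S = 0.9313 VA  (d) PF = 0.1825 (leading)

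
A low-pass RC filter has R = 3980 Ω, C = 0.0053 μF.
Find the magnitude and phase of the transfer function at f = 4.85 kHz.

Step 1 — Angular frequency: ω = 2π·4850 = 3.047e+04 rad/s.
Step 2 — Transfer function: H(jω) = 1/(1 + jωRC).
Step 3 — Denominator: 1 + jωRC = 1 + j·3.047e+04·3980·5.3e-09 = 1 + j0.6428.
Step 4 — H = 0.7076 - j0.4549.
Step 5 — Magnitude: |H| = 0.8412 (-1.5 dB); phase: φ = -32.7°.

|H| = 0.8412 (-1.5 dB), φ = -32.7°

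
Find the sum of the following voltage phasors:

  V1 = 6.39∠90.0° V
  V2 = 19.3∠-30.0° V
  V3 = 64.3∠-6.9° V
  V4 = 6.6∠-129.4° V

Step 1 — Convert each phasor to rectangular form:
  V1 = 6.39·(cos(90.0°) + j·sin(90.0°)) = 0 + j6.39 V
  V2 = 19.3·(cos(-30.0°) + j·sin(-30.0°)) = 16.71 - j9.65 V
  V3 = 64.3·(cos(-6.9°) + j·sin(-6.9°)) = 63.83 - j7.725 V
  V4 = 6.6·(cos(-129.4°) + j·sin(-129.4°)) = -4.189 - j5.1 V
Step 2 — Sum components: V_total = 76.36 - j16.08 V.
Step 3 — Convert to polar: |V_total| = 78.04 V, ∠V_total = -11.9°.

V_total = 78.04∠-11.9° V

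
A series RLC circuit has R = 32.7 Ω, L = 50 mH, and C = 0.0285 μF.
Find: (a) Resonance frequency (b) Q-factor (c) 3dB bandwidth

Step 1 — Resonance: ω₀ = 1/√(LC) = 1/√(0.05·2.85e-08) = 2.649e+04 rad/s.
Step 2 — f₀ = ω₀/(2π) = 4216 Hz.
Step 3 — Series Q: Q = ω₀L/R = 2.649e+04·0.05/32.7 = 40.51.
Step 4 — Bandwidth: Δω = ω₀/Q = 654 rad/s; BW = Δω/(2π) = 104.1 Hz.

(a) f₀ = 4216 Hz  (b) Q = 40.51  (c) BW = 104.1 Hz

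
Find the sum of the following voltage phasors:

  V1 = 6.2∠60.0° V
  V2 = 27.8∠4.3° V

Step 1 — Convert each phasor to rectangular form:
  V1 = 6.2·(cos(60.0°) + j·sin(60.0°)) = 3.1 + j5.369 V
  V2 = 27.8·(cos(4.3°) + j·sin(4.3°)) = 27.72 + j2.084 V
Step 2 — Sum components: V_total = 30.82 + j7.454 V.
Step 3 — Convert to polar: |V_total| = 31.71 V, ∠V_total = 13.6°.

V_total = 31.71∠13.6° V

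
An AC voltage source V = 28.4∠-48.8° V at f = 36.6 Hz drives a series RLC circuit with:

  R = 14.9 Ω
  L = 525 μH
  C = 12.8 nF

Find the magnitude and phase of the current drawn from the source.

Step 1 — Angular frequency: ω = 2π·f = 2π·36.6 = 230 rad/s.
Step 2 — Component impedances:
  R: Z = R = 14.9 Ω
  L: Z = jωL = j·230·0.000525 = 0 + j0.1207 Ω
  C: Z = 1/(jωC) = -j/(ω·C) = 0 - j3.397e+05 Ω
Step 3 — Series combination: Z_total = R + L + C = 14.9 - j3.397e+05 Ω = 3.397e+05∠-90.0° Ω.
Step 4 — Source phasor: V = 28.4∠-48.8° V = 18.71 - j21.37 V.
Step 5 — Ohm's law: I = V / Z_total = (18.71 - j21.37) / (14.9 - j3.397e+05) = 6.29e-05 + j5.506e-05 A.
Step 6 — Convert to polar: |I| = 8.36e-05 A, ∠I = 41.2°.

I = 8.36e-05∠41.2° A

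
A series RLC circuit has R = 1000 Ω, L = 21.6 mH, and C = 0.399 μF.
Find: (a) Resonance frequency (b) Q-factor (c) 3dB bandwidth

Step 1 — Resonance condition Im(Z)=0 gives ω₀ = 1/√(LC).
Step 2 — ω₀ = 1/√(0.0216·3.99e-07) = 1.077e+04 rad/s.
Step 3 — f₀ = ω₀/(2π) = 1714 Hz.
Step 4 — Series Q: Q = ω₀L/R = 1.077e+04·0.0216/1000 = 0.2327.
Step 5 — 3dB bandwidth: Δω = ω₀/Q = 4.63e+04 rad/s; BW = Δω/(2π) = 7368 Hz.

(a) f₀ = 1714 Hz  (b) Q = 0.2327  (c) BW = 7368 Hz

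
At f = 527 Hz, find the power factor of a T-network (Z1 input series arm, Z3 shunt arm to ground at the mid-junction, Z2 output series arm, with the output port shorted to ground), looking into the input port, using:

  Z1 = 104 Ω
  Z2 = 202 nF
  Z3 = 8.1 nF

Step 1 — Angular frequency: ω = 2π·f = 2π·527 = 3311 rad/s.
Step 2 — Component impedances:
  Z1: Z = R = 104 Ω
  Z2: Z = 1/(jωC) = -j/(ω·C) = 0 - j1495 Ω
  Z3: Z = 1/(jωC) = -j/(ω·C) = 0 - j3.728e+04 Ω
Step 3 — With the output port shorted to ground, the output series arm Z2 runs from the junction to ground; the shunt arm Z3 also runs from the junction to ground. They appear in parallel: Z3 || Z2 = 0 - j1437 Ω.
Step 4 — Series with input arm Z1: Z_in = Z1 + (Z3 || Z2) = 104 - j1437 Ω = 1441∠-85.9° Ω.
Step 5 — Power factor: PF = cos(φ) = Re(Z)/|Z| = 104/1441.2 = 0.07216.
Step 6 — Type: Im(Z) = -1437 ⇒ leading (phase φ = -85.9°).

PF = 0.07216 (leading, φ = -85.9°)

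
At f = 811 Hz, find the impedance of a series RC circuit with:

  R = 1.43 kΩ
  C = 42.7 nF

Step 1 — Angular frequency: ω = 2π·f = 2π·811 = 5096 rad/s.
Step 2 — Component impedances:
  R: Z = R = 1430 Ω
  C: Z = 1/(jωC) = -j/(ω·C) = 0 - j4596 Ω
Step 3 — Series combination: Z_total = R + C = 1430 - j4596 Ω = 4813∠-72.7° Ω.

Z = 1430 - j4596 Ω = 4813∠-72.7° Ω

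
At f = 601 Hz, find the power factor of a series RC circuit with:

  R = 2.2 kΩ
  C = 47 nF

Step 1 — Angular frequency: ω = 2π·f = 2π·601 = 3776 rad/s.
Step 2 — Component impedances:
  R: Z = R = 2200 Ω
  C: Z = 1/(jωC) = -j/(ω·C) = 0 - j5634 Ω
Step 3 — Series combination: Z_total = R + C = 2200 - j5634 Ω = 6049∠-68.7° Ω.
Step 4 — Power factor: PF = cos(φ) = Re(Z)/|Z| = 2200/6049 = 0.3637.
Step 5 — Type: Im(Z) = -5634 ⇒ leading (phase φ = -68.7°).

PF = 0.3637 (leading, φ = -68.7°)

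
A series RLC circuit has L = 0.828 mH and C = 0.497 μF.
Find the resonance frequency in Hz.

Step 1 — Resonance condition Im(Z)=0 gives ω₀ = 1/√(LC).
Step 2 — ω₀ = 1/√(0.000828·4.97e-07) = 4.93e+04 rad/s.
Step 3 — f₀ = ω₀/(2π) = 7846 Hz.

f₀ = 7846 Hz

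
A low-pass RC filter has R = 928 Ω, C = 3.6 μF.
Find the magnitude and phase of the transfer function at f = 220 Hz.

Step 1 — Angular frequency: ω = 2π·220 = 1382 rad/s.
Step 2 — Transfer function: H(jω) = 1/(1 + jωRC).
Step 3 — Denominator: 1 + jωRC = 1 + j·1382·928·3.6e-06 = 1 + j4.618.
Step 4 — H = 0.04479 - j0.2068.
Step 5 — Magnitude: |H| = 0.2116 (-13.5 dB); phase: φ = -77.8°.

|H| = 0.2116 (-13.5 dB), φ = -77.8°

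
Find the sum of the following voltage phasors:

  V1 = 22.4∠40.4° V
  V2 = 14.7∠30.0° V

Step 1 — Convert each phasor to rectangular form:
  V1 = 22.4·(cos(40.4°) + j·sin(40.4°)) = 17.06 + j14.52 V
  V2 = 14.7·(cos(30.0°) + j·sin(30.0°)) = 12.73 + j7.35 V
Step 2 — Sum components: V_total = 29.79 + j21.87 V.
Step 3 — Convert to polar: |V_total| = 36.95 V, ∠V_total = 36.3°.

V_total = 36.95∠36.3° V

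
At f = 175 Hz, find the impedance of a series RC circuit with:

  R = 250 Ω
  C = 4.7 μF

Step 1 — Angular frequency: ω = 2π·f = 2π·175 = 1100 rad/s.
Step 2 — Component impedances:
  R: Z = R = 250 Ω
  C: Z = 1/(jωC) = -j/(ω·C) = 0 - j193.5 Ω
Step 3 — Series combination: Z_total = R + C = 250 - j193.5 Ω = 316.1∠-37.7° Ω.

Z = 250 - j193.5 Ω = 316.1∠-37.7° Ω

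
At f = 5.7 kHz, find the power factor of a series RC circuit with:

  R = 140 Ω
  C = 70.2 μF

Step 1 — Angular frequency: ω = 2π·f = 2π·5700 = 3.581e+04 rad/s.
Step 2 — Component impedances:
  R: Z = R = 140 Ω
  C: Z = 1/(jωC) = -j/(ω·C) = 0 - j0.3977 Ω
Step 3 — Series combination: Z_total = R + C = 140 - j0.3977 Ω = 140∠-0.2° Ω.
Step 4 — Power factor: PF = cos(φ) = Re(Z)/|Z| = 140/140 = 1.
Step 5 — Type: Im(Z) = -0.3977 ⇒ leading (phase φ = -0.2°).

PF = 1 (leading, φ = -0.2°)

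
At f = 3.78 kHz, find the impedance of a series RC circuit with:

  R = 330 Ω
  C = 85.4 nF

Step 1 — Angular frequency: ω = 2π·f = 2π·3780 = 2.375e+04 rad/s.
Step 2 — Component impedances:
  R: Z = R = 330 Ω
  C: Z = 1/(jωC) = -j/(ω·C) = 0 - j493 Ω
Step 3 — Series combination: Z_total = R + C = 330 - j493 Ω = 593.3∠-56.2° Ω.

Z = 330 - j493 Ω = 593.3∠-56.2° Ω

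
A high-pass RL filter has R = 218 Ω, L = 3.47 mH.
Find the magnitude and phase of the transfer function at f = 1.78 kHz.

Step 1 — Angular frequency: ω = 2π·1780 = 1.118e+04 rad/s.
Step 2 — Transfer function: H(jω) = jωL/(R + jωL).
Step 3 — Numerator jωL = j·38.81; denominator R + jωL = 218 + j38.81.
Step 4 — H = 0.03072 + j0.1726.
Step 5 — Magnitude: |H| = 0.1753 (-15.1 dB); phase: φ = 79.9°.

|H| = 0.1753 (-15.1 dB), φ = 79.9°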